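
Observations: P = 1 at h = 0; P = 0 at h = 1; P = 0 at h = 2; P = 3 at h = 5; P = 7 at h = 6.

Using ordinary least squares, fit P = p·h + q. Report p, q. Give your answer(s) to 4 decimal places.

p = 0.9776, q = -0.5373

XᵀX·[p, q]ᵀ = XᵀP reads: 66·p + 14·q = 57;  14·p + 5·q = 11.
(Σh·h = 66, Σh = 14, Σ1 = 5, Σh·P = 57, ΣP = 11.)
det = 66·5 − 14² = 134.
p = (57·5 − 14·11)/134 = 131/134; q = (66·11 − 14·57)/134 = -36/67.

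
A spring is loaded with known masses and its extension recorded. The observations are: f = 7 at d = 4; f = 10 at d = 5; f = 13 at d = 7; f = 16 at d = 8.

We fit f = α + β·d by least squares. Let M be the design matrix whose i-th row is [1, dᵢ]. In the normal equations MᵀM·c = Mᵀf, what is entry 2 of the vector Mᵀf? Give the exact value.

Entry 2 ↔ basis d, so (Mᵀf)_{2} = Σᵢ (d)·fᵢ = (4)·(7) + (5)·(10) + (7)·(13) + (8)·(16) = 297.

297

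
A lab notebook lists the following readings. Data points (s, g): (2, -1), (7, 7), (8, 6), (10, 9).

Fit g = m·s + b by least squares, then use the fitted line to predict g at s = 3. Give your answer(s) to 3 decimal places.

ĝ = 0.583

The normal equations are: 217·m + 27·b = 185;  27·m + 4·b = 21.
(Σs·s = 217, Σs = 27, Σ1 = 4, Σs·g = 185, Σg = 21.)
det = 217·4 − 27² = 139.
m = (185·4 − 27·21)/139 = 173/139; b = (217·21 − 27·185)/139 = -438/139.
At s = 3: ĝ = (173/139)·(3) + (-438/139)·(1) = 81/139.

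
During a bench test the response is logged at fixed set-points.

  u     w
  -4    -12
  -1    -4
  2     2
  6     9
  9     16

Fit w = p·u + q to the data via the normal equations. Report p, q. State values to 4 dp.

Sums needed: Σu·u = 138, Σu = 12, Σ1 = 5.
Moment sums: Σu·w = 254, Σw = 11.
det = 138·5 − 12² = 546.
p = (254·5 − 12·11)/546 = 569/273; q = (138·11 − 12·254)/546 = -255/91.

p = 2.0842, q = -2.8022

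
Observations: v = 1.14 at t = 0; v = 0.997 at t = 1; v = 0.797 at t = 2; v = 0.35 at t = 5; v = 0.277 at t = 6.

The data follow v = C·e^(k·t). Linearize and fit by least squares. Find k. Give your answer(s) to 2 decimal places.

Let Y = ln v. Fitting Y = k·t + ln C by least squares:
Sums: Σt = 14.0000, Σ(t)² = 66.0000, Σln v = -2.4324, Σt·ln v = -13.4083.
Normal system: [[66.0000, 14.0000]; [14.0000, 5]]·[k, ln C]ᵀ = [-13.4083, -2.4324]ᵀ.
Slope k = (n·Σt·ln v − Σt·Σln v)/(n·Σ(t)² − (Σt)²) = (5·-13.4083 − 14.0000·-2.4324)/134.0000 = -0.24618; ln C = (Σln v − k·Σt)/n = 0.20281.

k = -0.25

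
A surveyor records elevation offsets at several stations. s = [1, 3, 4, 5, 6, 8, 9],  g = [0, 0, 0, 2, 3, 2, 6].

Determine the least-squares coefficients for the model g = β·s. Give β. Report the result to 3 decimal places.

β = 0.422

The normal system XᵀX·[β]ᵀ = Xᵀg is [[232]]·[β]ᵀ = [98]ᵀ.
Hence β = 98 / 232 ≈ 0.422414.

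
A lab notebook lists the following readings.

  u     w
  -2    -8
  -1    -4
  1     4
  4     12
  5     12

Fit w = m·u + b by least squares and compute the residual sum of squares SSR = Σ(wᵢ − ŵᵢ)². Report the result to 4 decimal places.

SSR = 9.8925

Compute the Gram sums: Σu·u = 47, Σu = 7, Σ1 = 5.
Moment sums: Σu·w = 132, Σw = 16.
Eliminating b: 5·(row 1) − 7·(row 2) gives 186·m = 5·132 − 7·16 = 548, so m = 274/93.
Then b = (16 − 7·(274/93))/5 = -86/93.
Residuals: -110/93, -4/31, 184/93, 106/93, -56/31; SSR = 920/93.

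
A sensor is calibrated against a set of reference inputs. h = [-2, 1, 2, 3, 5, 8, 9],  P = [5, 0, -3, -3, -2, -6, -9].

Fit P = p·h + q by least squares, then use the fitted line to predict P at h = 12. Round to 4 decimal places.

P̂ = -11.3750

From the data, Σh·h = 188, Σh = 26, Σ1 = 7.
And Σh·P = -164, ΣP = -18.
XᵀX·[p, q]ᵀ = XᵀP becomes [[188, 26]; [26, 7]]·[p, q]ᵀ = [-164, -18]ᵀ.
Eliminating q: 7·(row 1) − 26·(row 2) gives 640·p = 7·(-164) − 26·(-18) = -680, so p = -17/16.
Then q = ((-18) − 26·(-17/16))/7 = 11/8.
At h = 12: P̂ = (-17/16)·(12) + (11/8)·(1) = -91/8.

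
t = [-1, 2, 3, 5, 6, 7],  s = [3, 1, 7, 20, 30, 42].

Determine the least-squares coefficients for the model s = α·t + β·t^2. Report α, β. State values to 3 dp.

MᵀM·[α, β]ᵀ = Mᵀs reads: 124·α + 718·β = 594;  718·α + 4420·β = 3708.
det = 124·4420 − 718² = 32556.
α = (594·4420 − 718·3708)/32556 = -3072/2713; β = (124·3708 − 718·594)/32556 = 2775/2713.

α = -1.132, β = 1.023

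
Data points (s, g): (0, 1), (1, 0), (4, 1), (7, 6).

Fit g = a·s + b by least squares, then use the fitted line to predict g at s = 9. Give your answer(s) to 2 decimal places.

Setting ∂/∂a … = 0 gives: 66·a + 12·b = 46;  12·a + 4·b = 8.
Eliminating b: 4·(row 1) − 12·(row 2) gives 120·a = 4·46 − 12·8 = 88, so a = 11/15.
Then b = (8 − 12·(11/15))/4 = -1/5.
At s = 9: ĝ = (11/15)·(9) + (-1/5)·(1) = 32/5.

ĝ = 6.40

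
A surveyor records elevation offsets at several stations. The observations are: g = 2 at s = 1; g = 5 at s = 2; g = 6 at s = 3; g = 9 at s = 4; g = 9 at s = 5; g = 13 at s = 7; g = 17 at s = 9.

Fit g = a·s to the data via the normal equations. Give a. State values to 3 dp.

a = 1.919

Forming MᵀM = [[185]] and Mᵀg = [355]ᵀ gives MᵀM·[a]ᵀ = Mᵀg.
Hence a = 355 / 185 ≈ 1.91892.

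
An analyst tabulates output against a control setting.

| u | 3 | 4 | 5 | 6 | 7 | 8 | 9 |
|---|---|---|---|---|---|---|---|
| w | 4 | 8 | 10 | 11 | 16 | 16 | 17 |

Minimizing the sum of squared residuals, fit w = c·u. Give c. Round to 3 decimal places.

Setting ∂/∂c … = 0 gives: 280·c = 553.
c = 553/280 = 1.975.

c = 1.975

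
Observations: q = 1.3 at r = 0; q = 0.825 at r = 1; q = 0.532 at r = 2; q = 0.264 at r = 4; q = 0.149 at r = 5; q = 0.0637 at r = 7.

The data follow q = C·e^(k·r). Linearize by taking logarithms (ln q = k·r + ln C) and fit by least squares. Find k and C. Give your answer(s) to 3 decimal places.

With ln qᵢ as the transformed response and rᵢ as the regressor:
Σr = 19.0000, Σ(r)² = 95.0000, Σln q = -6.5503, Σr·ln q = -35.5759.
Equations: 95.0000·k + 19.0000·ln C = -35.5759;  19.0000·k + 6·ln C = -6.5503.
Slope k = (n·Σr·ln q − Σr·Σln q)/(n·Σ(r)² − (Σr)²) = (6·-35.5759 − 19.0000·-6.5503)/209.0000 = -0.42583; ln C = (Σln q − k·Σr)/n = 0.25676, so C = exp(0.25676) = 1.29273.

k = -0.426, C = 1.293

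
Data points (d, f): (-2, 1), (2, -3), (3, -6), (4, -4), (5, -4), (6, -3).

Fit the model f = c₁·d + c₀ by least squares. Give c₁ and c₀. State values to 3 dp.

c₁ = -0.575, c₀ = -1.442

XᵀX·[c₁, c₀]ᵀ = Xᵀf reads: 94·c₁ + 18·c₀ = -80;  18·c₁ + 6·c₀ = -19.
(Σd·d = 94, Σd = 18, Σ1 = 6, Σd·f = -80, Σf = -19.)
det = 94·6 − 18² = 240.
c₁ = ((-80)·6 − 18·(-19))/240 = -23/40; c₀ = (94·(-19) − 18·(-80))/240 = -173/120.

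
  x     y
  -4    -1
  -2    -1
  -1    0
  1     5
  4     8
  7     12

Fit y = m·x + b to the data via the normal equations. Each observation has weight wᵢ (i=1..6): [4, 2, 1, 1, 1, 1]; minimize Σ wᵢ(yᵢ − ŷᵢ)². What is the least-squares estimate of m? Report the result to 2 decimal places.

m = 1.21

Forming MᵀWM = [[139, -9]; [-9, 10]] and MᵀWy = [141, 19]ᵀ gives MᵀWM·[m, b]ᵀ = MᵀWy.
Eliminating b: 10·(row 1) − (-9)·(row 2) gives 1309·m = 10·141 − (-9)·19 = 1581, so m = 93/77.
Then b = (19 − (-9)·(93/77))/10 = 230/77.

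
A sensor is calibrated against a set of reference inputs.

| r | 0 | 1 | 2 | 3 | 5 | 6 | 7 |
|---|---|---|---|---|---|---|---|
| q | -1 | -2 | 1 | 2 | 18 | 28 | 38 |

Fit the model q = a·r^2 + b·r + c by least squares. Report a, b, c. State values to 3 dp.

a = 1.016, b = -1.378, c = -1.267

Entries of AᵀA: Σr^2·r^2 = 4420, Σr^2·r = 720, Σr^2 = 124, Σr·r = 124, Σr = 24, Σ1 = 7.
Right-hand side: Σr^2·q = 3340, Σr·q = 530, Σq = 84.
Normal equations: [[4420, 720, 124]; [720, 124, 24]; [124, 24, 7]]·[a, b, c]ᵀ = [3340, 530, 84]ᵀ.
Inverting the 3×3 Gram matrix, [a, b, c]ᵀ = [2581/2541, -2335/1694, -460/363]ᵀ.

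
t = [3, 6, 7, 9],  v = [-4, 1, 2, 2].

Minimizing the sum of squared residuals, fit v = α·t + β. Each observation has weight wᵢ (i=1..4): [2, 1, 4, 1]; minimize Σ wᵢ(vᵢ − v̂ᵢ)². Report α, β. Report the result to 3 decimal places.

α = 1.219, β = -7.089

With design matrix A, AᵀWA = [[331, 49]; [49, 8]] and AᵀWv = [56, 3]ᵀ.
Δ = 331·8 − 49² = 247.
α = (56·8 − 49·3)/247 = 301/247; β = (331·3 − 49·56)/247 = -1751/247.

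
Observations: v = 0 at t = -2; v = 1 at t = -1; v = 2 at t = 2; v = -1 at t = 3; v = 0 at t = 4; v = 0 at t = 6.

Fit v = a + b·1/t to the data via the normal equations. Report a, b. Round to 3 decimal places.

From the data, Σ1 = 6, Σ1/t = -1/4, Σ1/t·1/t = 245/144.
For Xᵀv: Σv = 2, Σ1/t·v = -1/3.
XᵀX·[a, b]ᵀ = Xᵀv becomes [[6, -1/4]; [-1/4, 245/144]]·[a, b]ᵀ = [2, -1/3]ᵀ.
Determinant 6·(245/144) − (-1/4)² = 487/48.
a = (2·(245/144) − (-1/4)·(-1/3))/(487/48) = 478/1461; b = (6·(-1/3) − (-1/4)·2)/(487/48) = -72/487.

a = 0.327, b = -0.148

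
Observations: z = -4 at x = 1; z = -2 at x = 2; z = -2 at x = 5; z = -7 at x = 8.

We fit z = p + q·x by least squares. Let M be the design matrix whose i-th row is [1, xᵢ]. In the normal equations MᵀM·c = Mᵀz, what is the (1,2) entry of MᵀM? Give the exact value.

Row 1 ↔ basis 1, column 2 ↔ basis x, so (MᵀM)_{1,2} = Σᵢ x = (1)·(1) + (1)·(2) + (1)·(5) + (1)·(8) = 16.

16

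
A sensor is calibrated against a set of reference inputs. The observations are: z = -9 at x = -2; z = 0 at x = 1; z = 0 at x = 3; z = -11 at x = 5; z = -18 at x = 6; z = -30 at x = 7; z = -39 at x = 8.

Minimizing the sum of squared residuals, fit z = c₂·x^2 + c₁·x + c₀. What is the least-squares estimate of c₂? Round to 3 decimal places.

c₂ = -0.934

The normal equations are: 8516·c₂ + 1216·c₁ + 188·c₀ = -4925;  1216·c₂ + 188·c₁ + 28·c₀ = -667;  188·c₂ + 28·c₁ + 7·c₀ = -107.
Solving the 3×3 system (Gaussian elimination) gives c₂ = -26251/28108, c₁ = 71877/28108, c₀ = -3033/7027.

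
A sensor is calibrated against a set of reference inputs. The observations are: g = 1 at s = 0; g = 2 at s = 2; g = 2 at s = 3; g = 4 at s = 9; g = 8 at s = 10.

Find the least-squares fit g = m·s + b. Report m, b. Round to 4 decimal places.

The normal equations are: 194·m + 24·b = 126;  24·m + 5·b = 17.
Determinant 194·5 − 24² = 394.
m = (126·5 − 24·17)/394 = 111/197; b = (194·17 − 24·126)/394 = 137/197.

m = 0.5635, b = 0.6954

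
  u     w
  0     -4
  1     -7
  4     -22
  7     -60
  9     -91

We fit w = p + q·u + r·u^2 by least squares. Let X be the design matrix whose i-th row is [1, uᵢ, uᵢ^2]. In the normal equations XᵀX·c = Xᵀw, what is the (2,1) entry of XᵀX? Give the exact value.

21

Row 2 ↔ basis u, column 1 ↔ basis 1, so (XᵀX)_{2,1} = Σᵢ u = (0)·(1) + (1)·(1) + (4)·(1) + (7)·(1) + (9)·(1) = 21.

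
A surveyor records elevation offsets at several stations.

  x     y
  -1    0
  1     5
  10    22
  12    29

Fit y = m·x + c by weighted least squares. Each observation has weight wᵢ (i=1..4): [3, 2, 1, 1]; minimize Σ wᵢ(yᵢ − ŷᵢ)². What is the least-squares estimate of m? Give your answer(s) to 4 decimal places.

The normal equations are: 249·m + 21·c = 578;  21·m + 7·c = 61.
(Σwᵢ·x·x = 249, Σwᵢ·x = 21, Σwᵢ·1 = 7, Σwᵢ·x·y = 578, Σwᵢ·y = 61.)
det = 249·7 − 21² = 1302.
m = (578·7 − 21·61)/1302 = 395/186; c = (249·61 − 21·578)/1302 = 1017/434.

m = 2.1237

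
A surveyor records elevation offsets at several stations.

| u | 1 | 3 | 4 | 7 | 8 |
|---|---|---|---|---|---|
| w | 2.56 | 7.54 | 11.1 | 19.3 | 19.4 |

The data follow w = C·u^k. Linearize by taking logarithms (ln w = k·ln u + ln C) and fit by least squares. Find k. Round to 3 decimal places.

Linearized form: ln w = k·ln u + ln C. From the 5 transformed points,
Σln u = 6.5103, Σ(ln u)² = 11.2394, Σln w = 11.2926, Σln u·ln w = 17.4824.
Equations: 11.2394·k + 6.5103·ln C = 17.4824;  6.5103·k + 5·ln C = 11.2926.
Solving (det = 13.8136): k = 1.00586, ln C = 0.94883.

k = 1.006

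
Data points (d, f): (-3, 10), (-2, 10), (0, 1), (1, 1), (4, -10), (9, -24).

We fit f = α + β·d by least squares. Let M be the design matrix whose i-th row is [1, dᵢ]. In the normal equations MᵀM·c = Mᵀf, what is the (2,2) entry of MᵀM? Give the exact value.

Row 2 ↔ basis d, column 2 ↔ basis d, so (MᵀM)_{2,2} = Σᵢ (d)·(d) = (-3)·(-3) + (-2)·(-2) + (0)·(0) + (1)·(1) + (4)·(4) + (9)·(9) = 111.

111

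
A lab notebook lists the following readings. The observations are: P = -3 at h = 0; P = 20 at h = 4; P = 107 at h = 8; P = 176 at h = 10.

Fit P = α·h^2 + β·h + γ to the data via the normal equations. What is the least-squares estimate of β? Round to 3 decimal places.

β = -2.491

Normal-equation sums: Σh^2·h^2 = 14352, Σh^2·h = 1576, Σh^2 = 180, Σh·h = 180, Σh = 22, Σ1 = 4.
For AᵀP: Σh^2·P = 24768, Σh·P = 2696, ΣP = 300.
Normal equations: [[14352, 1576, 180]; [1576, 180, 22]; [180, 22, 4]]·[α, β, γ]ᵀ = [24768, 2696, 300]ᵀ.
Inverting the 3×3 Gram matrix, [α, β, γ]ᵀ = [3241/1592, -1983/796, -579/199]ᵀ.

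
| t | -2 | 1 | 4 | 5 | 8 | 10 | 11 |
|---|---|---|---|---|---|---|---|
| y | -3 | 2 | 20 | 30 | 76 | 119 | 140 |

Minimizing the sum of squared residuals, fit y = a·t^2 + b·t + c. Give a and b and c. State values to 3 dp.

a = 1.037, b = 1.656, c = -2.909

Entries of AᵀA: Σt^2·t^2 = 29635, Σt^2·t = 3025, Σt^2 = 331, Σt·t = 331, Σt = 37, Σ1 = 7.
Right-hand side: Σt^2·y = 34764, Σt·y = 3576, Σy = 384.
Normal equations: [[29635, 3025, 331]; [3025, 331, 37]; [331, 37, 7]]·[a, b, c]ᵀ = [34764, 3576, 384]ᵀ.
Solving the 3×3 system (Gaussian elimination) gives a = 4485/4327, b = 7166/4327, c = -12587/4327.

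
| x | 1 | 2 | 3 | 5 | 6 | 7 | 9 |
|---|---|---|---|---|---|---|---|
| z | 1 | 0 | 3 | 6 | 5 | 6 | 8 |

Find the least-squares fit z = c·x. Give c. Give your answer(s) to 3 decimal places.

Forming MᵀM = [[205]] and Mᵀz = [184]ᵀ gives MᵀM·[c]ᵀ = Mᵀz.
c = 184/205 = 0.897561.

c = 0.898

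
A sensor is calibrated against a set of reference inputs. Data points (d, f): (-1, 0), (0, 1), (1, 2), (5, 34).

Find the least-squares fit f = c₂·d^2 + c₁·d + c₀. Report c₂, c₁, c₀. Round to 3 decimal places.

c₂ = 1.133, c₁ = 1.078, c₀ = 0.255

From the data, Σd^2·d^2 = 627, Σd^2·d = 125, Σd^2 = 27, Σd·d = 27, Σd = 5, Σ1 = 4.
Right-hand side: Σd^2·f = 852, Σd·f = 172, Σf = 37.
Normal equations: [[627, 125, 27]; [125, 27, 5]; [27, 5, 4]]·[c₂, c₁, c₀]ᵀ = [852, 172, 37]ᵀ.
Row-reducing yields c₂ = 511/451, c₁ = 486/451, c₀ = 115/451.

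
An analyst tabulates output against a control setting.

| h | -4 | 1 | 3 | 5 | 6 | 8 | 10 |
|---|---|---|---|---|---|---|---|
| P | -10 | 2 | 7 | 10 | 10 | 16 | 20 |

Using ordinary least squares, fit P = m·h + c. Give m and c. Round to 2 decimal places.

Sums needed: Σh·h = 251, Σh = 29, Σ1 = 7.
And Σh·P = 501, ΣP = 55.
det = 251·7 − 29² = 916.
m = (501·7 − 29·55)/916 = 478/229; c = (251·55 − 29·501)/916 = -181/229.

m = 2.09, c = -0.79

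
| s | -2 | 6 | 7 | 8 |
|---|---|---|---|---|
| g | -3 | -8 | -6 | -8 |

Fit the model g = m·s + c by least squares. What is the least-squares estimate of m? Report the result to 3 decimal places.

m = -0.466

Normal-equation sums: Σs·s = 153, Σs = 19, Σ1 = 4.
And Σs·g = -148, Σg = -25.
MᵀM·[m, c]ᵀ = Mᵀg becomes [[153, 19]; [19, 4]]·[m, c]ᵀ = [-148, -25]ᵀ.
Determinant 153·4 − 19² = 251.
m = ((-148)·4 − 19·(-25))/251 = -117/251; c = (153·(-25) − 19·(-148))/251 = -1013/251.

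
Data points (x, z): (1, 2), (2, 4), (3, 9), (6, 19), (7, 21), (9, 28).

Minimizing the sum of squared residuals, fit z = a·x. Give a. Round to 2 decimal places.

The normal equations are: 180·a = 550.
(Σx·x = 180, Σx·z = 550.)
a = 550/180 = 3.05556.

a = 3.06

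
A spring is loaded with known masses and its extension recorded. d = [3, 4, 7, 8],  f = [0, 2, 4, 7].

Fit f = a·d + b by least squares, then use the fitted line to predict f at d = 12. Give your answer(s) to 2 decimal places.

Entries of AᵀA: Σd·d = 138, Σd = 22, Σ1 = 4.
Right-hand side: Σd·f = 92, Σf = 13.
AᵀA·[a, b]ᵀ = Aᵀf becomes [[138, 22]; [22, 4]]·[a, b]ᵀ = [92, 13]ᵀ.
Eliminating b: 4·(row 1) − 22·(row 2) gives 68·a = 4·92 − 22·13 = 82, so a = 41/34.
Then b = (13 − 22·(41/34))/4 = -115/34.
At d = 12: f̂ = (41/34)·(12) + (-115/34)·(1) = 377/34.

f̂ = 11.09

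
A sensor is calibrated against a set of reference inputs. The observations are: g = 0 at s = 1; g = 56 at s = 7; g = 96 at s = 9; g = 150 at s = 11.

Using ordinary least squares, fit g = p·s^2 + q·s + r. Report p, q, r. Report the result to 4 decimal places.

From the data, Σs^2·s^2 = 23604, Σs^2·s = 2404, Σs^2 = 252, Σs·s = 252, Σs = 28, Σ1 = 4.
Moment sums: Σs^2·g = 28670, Σs·g = 2906, Σg = 302.
Inverting the 3×3 Gram matrix, [p, q, r]ᵀ = [1037/724, -403/181, 615/724]ᵀ.

p = 1.4323, q = -2.2265, r = 0.8494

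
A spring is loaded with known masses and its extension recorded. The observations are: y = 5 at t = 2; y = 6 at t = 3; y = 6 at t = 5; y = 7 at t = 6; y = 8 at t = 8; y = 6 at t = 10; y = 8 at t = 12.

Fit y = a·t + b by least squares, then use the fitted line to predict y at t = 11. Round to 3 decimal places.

ŷ = 7.556

Sums needed: Σt·t = 382, Σt = 46, Σ1 = 7.
Right-hand side: Σt·y = 320, Σy = 46.
So AᵀA·[a, b]ᵀ = Aᵀy: [[382, 46]; [46, 7]]·[a, b]ᵀ = [320, 46]ᵀ.
Determinant 382·7 − 46² = 558.
a = (320·7 − 46·46)/558 = 2/9; b = (382·46 − 46·320)/558 = 46/9.
At t = 11: ŷ = (2/9)·(11) + (46/9)·(1) = 68/9.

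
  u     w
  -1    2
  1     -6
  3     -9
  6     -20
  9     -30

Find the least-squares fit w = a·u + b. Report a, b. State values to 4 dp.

a = -3.1361, b = -1.3101

Sums needed: Σu·u = 128, Σu = 18, Σ1 = 5.
And Σu·w = -425, Σw = -63.
Normal equations: [[128, 18]; [18, 5]]·[a, b]ᵀ = [-425, -63]ᵀ.
Determinant 128·5 − 18² = 316.
a = ((-425)·5 − 18·(-63))/316 = -991/316; b = (128·(-63) − 18·(-425))/316 = -207/158.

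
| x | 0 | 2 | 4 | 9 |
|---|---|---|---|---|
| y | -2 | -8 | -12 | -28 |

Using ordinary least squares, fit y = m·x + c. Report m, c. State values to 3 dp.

m = -2.872, c = -1.732

With design matrix M, MᵀM = [[101, 15]; [15, 4]] and Mᵀy = [-316, -50]ᵀ.
Determinant 101·4 − 15² = 179.
m = ((-316)·4 − 15·(-50))/179 = -514/179; c = (101·(-50) − 15·(-316))/179 = -310/179.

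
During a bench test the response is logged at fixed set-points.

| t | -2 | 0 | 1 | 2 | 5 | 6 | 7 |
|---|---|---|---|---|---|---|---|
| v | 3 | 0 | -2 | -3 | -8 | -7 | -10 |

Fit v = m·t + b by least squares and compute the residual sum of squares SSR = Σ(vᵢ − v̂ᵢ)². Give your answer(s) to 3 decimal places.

SSR = 3.375

The normal equations are: 119·m + 19·b = -166;  19·m + 7·b = -27.
(Σt·t = 119, Σt = 19, Σ1 = 7, Σt·v = -166, Σv = -27.)
Eliminating b: 7·(row 1) − 19·(row 2) gives 472·m = 7·(-166) − 19·(-27) = -649, so m = -11/8.
Then b = ((-27) − 19·(-11/8))/7 = -1/8.
Residuals: 3/8, 1/8, -1/2, -1/8, -1, 11/8, -1/4; SSR = 27/8.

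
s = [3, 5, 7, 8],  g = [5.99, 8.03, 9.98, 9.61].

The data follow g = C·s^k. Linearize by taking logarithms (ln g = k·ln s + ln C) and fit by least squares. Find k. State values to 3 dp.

k = 0.523

Linearized form: ln g = k·ln s + ln C. From the 4 transformed points,
Over the data: Σln s = 6.7334, Σ(ln s)² = 11.9079, Σln g = 8.4367, Σln s·ln g = 14.5015.
Normal system: [[11.9079, 6.7334]; [6.7334, 4]]·[k, ln C]ᵀ = [14.5015, 8.4367]ᵀ.
Slope k = (n·Σln s·ln g − Σln s·Σln g)/(n·Σ(ln s)² − (Σln s)²) = (4·14.5015 − 6.7334·8.4367)/2.2928 = 0.52269; ln C = (Σln g − k·Σln s)/n = 1.22930.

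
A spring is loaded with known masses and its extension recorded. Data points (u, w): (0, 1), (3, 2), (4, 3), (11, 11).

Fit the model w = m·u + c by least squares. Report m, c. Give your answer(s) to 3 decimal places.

From the data, Σu·u = 146, Σu = 18, Σ1 = 4.
For Mᵀw: Σu·w = 139, Σw = 17.
Determinant 146·4 − 18² = 260.
m = (139·4 − 18·17)/260 = 25/26; c = (146·17 − 18·139)/260 = -1/13.

m = 0.962, c = -0.077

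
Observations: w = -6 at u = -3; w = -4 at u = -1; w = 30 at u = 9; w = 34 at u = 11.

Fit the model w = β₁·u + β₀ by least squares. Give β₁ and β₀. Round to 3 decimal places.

Forming MᵀM = [[212, 16]; [16, 4]] and Mᵀw = [666, 54]ᵀ gives MᵀM·[β₁, β₀]ᵀ = Mᵀw.
Δ = 212·4 − 16² = 592.
β₁ = (666·4 − 16·54)/592 = 225/74; β₀ = (212·54 − 16·666)/592 = 99/74.

β₁ = 3.041, β₀ = 1.338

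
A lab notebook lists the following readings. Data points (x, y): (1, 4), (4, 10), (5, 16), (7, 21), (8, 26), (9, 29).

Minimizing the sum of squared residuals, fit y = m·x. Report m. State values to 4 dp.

Setting ∂/∂m … = 0 gives: 236·m = 740.
(Σx·x = 236, Σx·y = 740.)
m = 740/236 = 3.13559.

m = 3.1356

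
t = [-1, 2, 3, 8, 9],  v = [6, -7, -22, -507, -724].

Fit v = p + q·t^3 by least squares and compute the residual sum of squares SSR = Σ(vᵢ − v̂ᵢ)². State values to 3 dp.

SSR = 10.720

Normal-equation sums: Σ1 = 5, Σt^3 = 1275, Σt^3·t^3 = 794379.
Right-hand side: Σv = -1254, Σt^3·v = -788036.
So AᵀA·[p, q]ᵀ = Aᵀv: [[5, 1275]; [1275, 794379]]·[p, q]ᵀ = [-1254, -788036]ᵀ.
Δ = 5·794379 − 1275² = 2346270.
p = ((-1254)·794379 − 1275·(-788036))/2346270 = 1432439/391045; q = (5·(-788036) − 1275·(-1254))/2346270 = -234133/234627.
Residuals: 1570828/1173135, -3143942/1173135, 500556/391045, 303718/1173135, -77424/391045; SSR = 12575768/1173135.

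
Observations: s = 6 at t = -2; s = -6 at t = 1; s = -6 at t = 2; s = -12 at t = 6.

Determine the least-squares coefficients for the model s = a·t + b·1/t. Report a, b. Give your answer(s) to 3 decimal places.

Setting ∂/∂a … = 0 gives: 45·a + 4·b = -102;  4·a + (55/36)·b = -14.
Eliminating b: (55/36)·(row 1) − 4·(row 2) gives (211/4)·a = (55/36)·(-102) − 4·(-14) = -599/6, so a = -1198/633.
Then b = ((-14) − 4·(-1198/633))/(55/36) = -888/211.

a = -1.893, b = -4.209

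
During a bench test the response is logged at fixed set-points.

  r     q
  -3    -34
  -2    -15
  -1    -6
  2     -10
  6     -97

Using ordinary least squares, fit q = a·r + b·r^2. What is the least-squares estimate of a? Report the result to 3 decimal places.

Normal-equation sums: Σr·r = 54, Σr·r^2 = 188, Σr^2·r^2 = 1410.
Right-hand side: Σr·q = -464, Σr^2·q = -3904.
Normal equations: [[54, 188]; [188, 1410]]·[a, b]ᵀ = [-464, -3904]ᵀ.
Determinant 54·1410 − 188² = 40796.
a = ((-464)·1410 − 188·(-3904))/40796 = 424/217; b = (54·(-3904) − 188·(-464))/40796 = -30896/10199.

a = 1.954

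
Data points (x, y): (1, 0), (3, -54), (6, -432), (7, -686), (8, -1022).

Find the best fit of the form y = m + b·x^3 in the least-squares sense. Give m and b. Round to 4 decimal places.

Compute the Gram sums: Σ1 = 5, Σx^3 = 1099, Σx^3·x^3 = 427179.
Moment sums: Σy = -2194, Σx^3·y = -853332.
Determinant 5·427179 − 1099² = 928094.
m = ((-2194)·427179 − 1099·(-853332))/928094 = 290571/464047; b = (5·(-853332) − 1099·(-2194))/928094 = -927727/464047.

m = 0.6262, b = -1.9992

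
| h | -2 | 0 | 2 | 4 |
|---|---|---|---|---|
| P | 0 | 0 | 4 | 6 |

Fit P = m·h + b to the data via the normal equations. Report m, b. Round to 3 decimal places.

m = 1.100, b = 1.400

Sums needed: Σh·h = 24, Σh = 4, Σ1 = 4.
And Σh·P = 32, ΣP = 10.
MᵀM·[m, b]ᵀ = MᵀP becomes [[24, 4]; [4, 4]]·[m, b]ᵀ = [32, 10]ᵀ.
det = 24·4 − 4² = 80.
m = (32·4 − 4·10)/80 = 11/10; b = (24·10 − 4·32)/80 = 7/5.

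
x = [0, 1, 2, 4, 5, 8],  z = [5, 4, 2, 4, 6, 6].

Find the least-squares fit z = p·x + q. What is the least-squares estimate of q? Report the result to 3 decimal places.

q = 3.577

With design matrix A, AᵀA = [[110, 20]; [20, 6]] and Aᵀz = [102, 27]ᵀ.
Eliminating q: 6·(row 1) − 20·(row 2) gives 260·p = 6·102 − 20·27 = 72, so p = 18/65.
Then q = (27 − 20·(18/65))/6 = 93/26.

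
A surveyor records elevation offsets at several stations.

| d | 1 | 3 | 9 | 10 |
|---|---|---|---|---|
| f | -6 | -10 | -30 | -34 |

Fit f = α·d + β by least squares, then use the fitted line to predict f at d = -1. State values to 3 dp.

f̂ = 1.370

The normal system MᵀM·[α, β]ᵀ = Mᵀf is [[191, 23]; [23, 4]]·[α, β]ᵀ = [-646, -80]ᵀ.
Eliminating β: 4·(row 1) − 23·(row 2) gives 235·α = 4·(-646) − 23·(-80) = -744, so α = -744/235.
Then β = ((-80) − 23·(-744/235))/4 = -422/235.
At d = -1: f̂ = (-744/235)·(-1) + (-422/235)·(1) = 322/235.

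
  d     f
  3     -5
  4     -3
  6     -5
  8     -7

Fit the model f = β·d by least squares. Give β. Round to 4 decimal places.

With design matrix X, XᵀX = [[125]] and Xᵀf = [-113]ᵀ.
Hence β = -113 / 125 ≈ -0.904.

β = -0.9040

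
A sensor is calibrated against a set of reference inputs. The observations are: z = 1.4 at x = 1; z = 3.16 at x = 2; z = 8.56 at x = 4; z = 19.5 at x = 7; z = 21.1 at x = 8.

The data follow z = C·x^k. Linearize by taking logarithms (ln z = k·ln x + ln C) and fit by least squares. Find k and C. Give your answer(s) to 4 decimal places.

Linearized form: ln z = k·ln x + ln C. From the 5 transformed points,
Σln x = 6.1048, Σ(ln x)² = 10.5129, Σln z = 9.6538, Σln x·ln z = 15.8950.
Equations: 10.5129·k + 6.1048·ln C = 15.8950;  6.1048·k + 5·ln C = 9.6538.
Δ = 10.5129·5 − (6.1048)² = 15.2960; k = (15.8950·5 − 6.1048·9.6538)/15.2960 = 1.34285, ln C = (10.5129·9.6538 − 6.1048·15.8950)/15.2960 = 0.29121, so C = exp(0.29121) = 1.33804.

k = 1.3428, C = 1.3380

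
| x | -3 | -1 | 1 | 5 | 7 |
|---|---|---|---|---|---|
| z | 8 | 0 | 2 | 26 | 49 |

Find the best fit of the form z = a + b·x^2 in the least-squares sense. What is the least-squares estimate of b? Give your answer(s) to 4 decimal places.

b = 1.0096

Entries of MᵀM: Σ1 = 5, Σx^2 = 85, Σx^2·x^2 = 3109.
Right-hand side: Σz = 85, Σx^2·z = 3125.
MᵀM·[a, b]ᵀ = Mᵀz becomes [[5, 85]; [85, 3109]]·[a, b]ᵀ = [85, 3125]ᵀ.
Determinant 5·3109 − 85² = 8320.
a = (85·3109 − 85·3125)/8320 = -17/104; b = (5·3125 − 85·85)/8320 = 105/104.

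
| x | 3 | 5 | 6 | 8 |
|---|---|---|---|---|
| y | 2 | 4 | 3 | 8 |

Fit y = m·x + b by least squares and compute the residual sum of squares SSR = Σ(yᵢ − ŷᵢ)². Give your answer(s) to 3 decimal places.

SSR = 4.577

With design matrix A, AᵀA = [[134, 22]; [22, 4]] and Aᵀy = [108, 17]ᵀ.
Determinant 134·4 − 22² = 52.
m = (108·4 − 22·17)/52 = 29/26; b = (134·17 − 22·108)/52 = -49/26.
Residuals: 7/13, 4/13, -47/26, 25/26; SSR = 119/26.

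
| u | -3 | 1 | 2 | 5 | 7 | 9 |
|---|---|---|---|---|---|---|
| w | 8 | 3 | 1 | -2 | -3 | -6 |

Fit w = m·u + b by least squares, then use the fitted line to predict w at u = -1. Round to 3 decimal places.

Forming MᵀM = [[169, 21]; [21, 6]] and Mᵀw = [-104, 1]ᵀ gives MᵀM·[m, b]ᵀ = Mᵀw.
Determinant 169·6 − 21² = 573.
m = ((-104)·6 − 21·1)/573 = -215/191; b = (169·1 − 21·(-104))/573 = 2353/573.
At u = -1: ŵ = (-215/191)·(-1) + (2353/573)·(1) = 2998/573.

ŵ = 5.232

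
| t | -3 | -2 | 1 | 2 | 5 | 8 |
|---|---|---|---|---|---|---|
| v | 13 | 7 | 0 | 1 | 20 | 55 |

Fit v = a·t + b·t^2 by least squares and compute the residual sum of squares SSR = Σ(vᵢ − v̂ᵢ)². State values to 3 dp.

SSR = 1.199

Normal-equation sums: Σt·t = 107, Σt·t^2 = 611, Σt^2·t^2 = 4835.
For Mᵀv: Σt·v = 489, Σt^2·v = 4169.
Eliminating b: 4835·(row 1) − 611·(row 2) gives 144024·a = 4835·489 − 611·4169 = -182944, so a = -22868/18003.
Then b = (4169 − 611·(-22868/18003))/4835 = 18413/18003.
Residuals: -94/6001, 2211/6001, 1485/6001, -9913/18003, 14075/18003, -5323/18003; SSR = 21587/18003.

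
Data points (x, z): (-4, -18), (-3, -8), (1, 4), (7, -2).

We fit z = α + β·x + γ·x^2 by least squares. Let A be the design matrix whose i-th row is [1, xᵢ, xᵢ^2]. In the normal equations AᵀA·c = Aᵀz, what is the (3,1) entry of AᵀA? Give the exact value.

Row 3 ↔ basis x^2, column 1 ↔ basis 1, so (AᵀA)_{3,1} = Σᵢ x^2 = (16)·(1) + (9)·(1) + (1)·(1) + (49)·(1) = 75.

75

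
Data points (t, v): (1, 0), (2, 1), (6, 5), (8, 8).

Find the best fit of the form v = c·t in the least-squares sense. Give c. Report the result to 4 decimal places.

c = 0.9143

Compute the Gram sums: Σt·t = 105.
And Σt·v = 96.
MᵀM·[c]ᵀ = Mᵀv becomes [[105]]·[c]ᵀ = [96]ᵀ.
Hence c = 96 / 105 ≈ 0.914286.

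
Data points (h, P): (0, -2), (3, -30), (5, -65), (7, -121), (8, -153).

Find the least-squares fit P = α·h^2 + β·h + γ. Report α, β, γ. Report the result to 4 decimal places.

α = -2.0016, β = -2.8461, γ = -2.2599

Setting ∂/∂α … = 0 gives: 7203·α + 1007·β + 147·γ = -17616;  1007·α + 147·β + 23·γ = -2486;  147·α + 23·β + 5·γ = -371.
(Σh^2·h^2 = 7203, Σh^2·h = 1007, Σh^2 = 147, Σh·h = 147, Σh = 23, Σ1 = 5, Σh^2·P = -17616, Σh·P = -2486, ΣP = -371.)
Row-reducing yields α = -23211/11596, β = -33003/11596, γ = -13103/5798.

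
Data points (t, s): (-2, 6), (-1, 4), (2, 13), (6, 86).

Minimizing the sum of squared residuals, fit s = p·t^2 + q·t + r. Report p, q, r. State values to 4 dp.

Sums needed: Σt^2·t^2 = 1329, Σt^2·t = 215, Σt^2 = 45, Σt·t = 45, Σt = 5, Σ1 = 4.
For Aᵀs: Σt^2·s = 3176, Σt·s = 526, Σs = 109.
So AᵀA·[p, q, r]ᵀ = Aᵀs: [[1329, 215, 45]; [215, 45, 5]; [45, 5, 4]]·[p, q, r]ᵀ = [3176, 526, 109]ᵀ.
Solving the 3×3 system (Gaussian elimination) gives p = 342/167, q = 1393/835, r = 355/167.

p = 2.0479, q = 1.6683, r = 2.1257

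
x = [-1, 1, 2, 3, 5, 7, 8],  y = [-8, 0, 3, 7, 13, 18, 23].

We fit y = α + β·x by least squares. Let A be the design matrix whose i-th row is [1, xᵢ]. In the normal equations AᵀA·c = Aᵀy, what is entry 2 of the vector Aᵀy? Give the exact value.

Entry 2 ↔ basis x, so (Aᵀy)_{2} = Σᵢ (x)·yᵢ = (-1)·(-8) + (1)·(0) + (2)·(3) + (3)·(7) + (5)·(13) + (7)·(18) + (8)·(23) = 410.

410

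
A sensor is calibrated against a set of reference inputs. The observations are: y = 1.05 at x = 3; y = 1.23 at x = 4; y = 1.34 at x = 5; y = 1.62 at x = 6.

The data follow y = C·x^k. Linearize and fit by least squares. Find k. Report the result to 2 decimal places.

k = 0.59

Let Y = ln y. Fitting Y = k·ln x + ln C by least squares:
XᵀX = [[8.9295, 5.8861]; [5.8861, 4]], rhs = [1.6760, 1.0309]ᵀ  (here Σln x = 5.8861, Σ(ln x)² = 8.9295, Σln y = 1.0309, Σln x·ln y = 1.6760).
Solving (det = 1.0716): k = 0.59356, ln C = -0.61571.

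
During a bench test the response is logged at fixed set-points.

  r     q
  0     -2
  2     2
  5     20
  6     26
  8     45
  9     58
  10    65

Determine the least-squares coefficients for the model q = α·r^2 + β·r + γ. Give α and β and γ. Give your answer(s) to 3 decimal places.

Entries of MᵀM: Σr^2·r^2 = 22594, Σr^2·r = 2590, Σr^2 = 310, Σr·r = 310, Σr = 40, Σ1 = 7.
For Mᵀq: Σr^2·q = 15522, Σr·q = 1792, Σq = 214.
So MᵀM·[α, β, γ]ᵀ = Mᵀq: [[22594, 2590, 310]; [2590, 310, 40]; [310, 40, 7]]·[α, β, γ]ᵀ = [15522, 1792, 214]ᵀ.
Solving the 3×3 system (Gaussian elimination) gives α = 439/864, β = 8129/4320, γ = -1159/432.

α = 0.508, β = 1.882, γ = -2.683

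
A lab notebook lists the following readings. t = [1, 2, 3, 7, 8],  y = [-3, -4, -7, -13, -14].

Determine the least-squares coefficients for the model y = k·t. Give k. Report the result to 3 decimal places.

k = -1.850

With design matrix A, AᵀA = [[127]] and Aᵀy = [-235]ᵀ.
k = (-235)/127 = -1.85039.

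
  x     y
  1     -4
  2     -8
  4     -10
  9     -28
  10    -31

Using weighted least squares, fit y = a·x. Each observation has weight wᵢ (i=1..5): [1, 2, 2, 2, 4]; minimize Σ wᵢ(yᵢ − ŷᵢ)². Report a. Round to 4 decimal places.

a = -3.0846

Compute the Gram sums: Σwᵢ·x·x = 603.
Right-hand side: Σwᵢ·x·y = -1860.
Normal equations: [[603]]·[a]ᵀ = [-1860]ᵀ.
Hence a = -1860 / 603 ≈ -3.08458.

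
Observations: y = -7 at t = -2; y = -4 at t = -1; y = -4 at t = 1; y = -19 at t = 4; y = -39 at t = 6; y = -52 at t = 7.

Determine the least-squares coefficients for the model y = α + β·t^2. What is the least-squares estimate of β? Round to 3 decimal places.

β = -1.000

The normal system XᵀX·[α, β]ᵀ = Xᵀy is [[6, 107]; [107, 3971]]·[α, β]ᵀ = [-125, -4292]ᵀ.
det = 6·3971 − 107² = 12377.
α = ((-125)·3971 − 107·(-4292))/12377 = -3; β = (6·(-4292) − 107·(-125))/12377 = -1.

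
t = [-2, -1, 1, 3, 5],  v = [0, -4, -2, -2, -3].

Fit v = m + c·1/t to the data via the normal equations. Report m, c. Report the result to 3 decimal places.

With design matrix M, MᵀM = [[5, 1/30]; [1/30, 2161/900]] and Mᵀv = [-11, 11/15]ᵀ.
Determinant 5·(2161/900) − (1/30)² = 2701/225.
m = ((-11)·(2161/900) − (1/30)·(11/15))/(2701/225) = -23793/10804; c = (5·(11/15) − (1/30)·(-11))/(2701/225) = 1815/5402.

m = -2.202, c = 0.336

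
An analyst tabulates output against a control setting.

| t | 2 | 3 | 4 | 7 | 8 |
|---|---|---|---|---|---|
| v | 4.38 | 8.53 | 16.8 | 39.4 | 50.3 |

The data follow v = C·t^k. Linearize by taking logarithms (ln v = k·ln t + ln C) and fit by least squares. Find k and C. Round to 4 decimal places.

k = 1.7644, C = 1.3032

Taking logs, ln v = k·ln t + ln C, so regress ln v on ln t.
Σln t = 7.2034, Σ(ln t)² = 11.7199, Σln v = 14.0338, Σln t·ln v = 22.5861.
Equations: 11.7199·k + 7.2034·ln C = 22.5861;  7.2034·k + 5·ln C = 14.0338.
Slope k = (n·Σln t·ln v − Σln t·Σln v)/(n·Σ(ln t)² − (Σln t)²) = (5·22.5861 − 7.2034·14.0338)/6.7102 = 1.76441; ln C = (Σln v − k·Σln t)/n = 0.26481, so C = exp(0.26481) = 1.30319.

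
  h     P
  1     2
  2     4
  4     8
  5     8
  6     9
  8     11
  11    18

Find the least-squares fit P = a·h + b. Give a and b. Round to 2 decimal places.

a = 1.47, b = 0.81

Normal-equation sums: Σh·h = 267, Σh = 37, Σ1 = 7.
And Σh·P = 422, ΣP = 60.
Normal equations: [[267, 37]; [37, 7]]·[a, b]ᵀ = [422, 60]ᵀ.
det = 267·7 − 37² = 500.
a = (422·7 − 37·60)/500 = 367/250; b = (267·60 − 37·422)/500 = 203/250.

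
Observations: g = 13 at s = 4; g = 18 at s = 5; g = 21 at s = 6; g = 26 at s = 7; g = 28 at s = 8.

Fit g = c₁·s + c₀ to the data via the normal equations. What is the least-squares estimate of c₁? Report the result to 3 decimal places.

c₁ = 3.800

The normal equations are: 190·c₁ + 30·c₀ = 674;  30·c₁ + 5·c₀ = 106.
Eliminating c₀: 5·(row 1) − 30·(row 2) gives 50·c₁ = 5·674 − 30·106 = 190, so c₁ = 19/5.
Then c₀ = (106 − 30·(19/5))/5 = -8/5.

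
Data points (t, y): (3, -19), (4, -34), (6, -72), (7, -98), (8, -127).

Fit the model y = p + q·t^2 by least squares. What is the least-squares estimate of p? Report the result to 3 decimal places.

p = -1.953

Normal-equation sums: Σ1 = 5, Σt^2 = 174, Σt^2·t^2 = 8130.
Moment sums: Σy = -350, Σt^2·y = -16237.
Normal equations: [[5, 174]; [174, 8130]]·[p, q]ᵀ = [-350, -16237]ᵀ.
det = 5·8130 − 174² = 10374.
p = ((-350)·8130 − 174·(-16237))/10374 = -3377/1729; q = (5·(-16237) − 174·(-350))/10374 = -20285/10374.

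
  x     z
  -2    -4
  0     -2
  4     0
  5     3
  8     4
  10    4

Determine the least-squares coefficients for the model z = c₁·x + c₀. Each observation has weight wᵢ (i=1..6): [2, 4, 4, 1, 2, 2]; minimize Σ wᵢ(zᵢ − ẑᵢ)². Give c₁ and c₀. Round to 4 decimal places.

c₁ = 0.6915, c₀ = -2.2434

Sums needed: Σwᵢ·x·x = 425, Σwᵢ·x = 53, Σwᵢ·1 = 15.
Moment sums: Σwᵢ·x·z = 175, Σwᵢ·z = 3.
Normal equations: [[425, 53]; [53, 15]]·[c₁, c₀]ᵀ = [175, 3]ᵀ.
Δ = 425·15 − 53² = 3566.
c₁ = (175·15 − 53·3)/3566 = 1233/1783; c₀ = (425·3 − 53·175)/3566 = -4000/1783.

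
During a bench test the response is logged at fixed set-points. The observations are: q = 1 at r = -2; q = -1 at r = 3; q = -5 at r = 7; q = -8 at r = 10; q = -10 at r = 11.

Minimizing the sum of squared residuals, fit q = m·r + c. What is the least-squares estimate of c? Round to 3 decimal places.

c = 0.280

Entries of MᵀM: Σr·r = 283, Σr = 29, Σ1 = 5.
For Mᵀq: Σr·q = -230, Σq = -23.
Δ = 283·5 − 29² = 574.
m = ((-230)·5 − 29·(-23))/574 = -69/82; c = (283·(-23) − 29·(-230))/574 = 23/82.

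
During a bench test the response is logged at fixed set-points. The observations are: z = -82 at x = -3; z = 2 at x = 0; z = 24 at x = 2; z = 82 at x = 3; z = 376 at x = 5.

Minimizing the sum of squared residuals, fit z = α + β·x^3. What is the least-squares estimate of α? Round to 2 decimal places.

α = 0.41

The normal equations are: 5·α + 133·β = 402;  133·α + 17147·β = 51620.
(Σ1 = 5, Σx^3 = 133, Σx^3·x^3 = 17147, Σz = 402, Σx^3·z = 51620.)
Eliminating β: 17147·(row 1) − 133·(row 2) gives 68046·α = 17147·402 − 133·51620 = 27634, so α = 13817/34023.
Then β = (51620 − 133·(13817/34023))/17147 = 102317/34023.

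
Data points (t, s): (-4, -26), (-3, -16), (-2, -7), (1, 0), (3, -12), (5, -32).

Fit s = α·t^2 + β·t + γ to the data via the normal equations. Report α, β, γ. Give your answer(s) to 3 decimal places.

Entries of MᵀM: Σt^2·t^2 = 1060, Σt^2·t = 54, Σt^2 = 64, Σt·t = 64, Σt = 0, Σ1 = 6.
Right-hand side: Σt^2·s = -1496, Σt·s = -30, Σs = -93.
Normal equations: [[1060, 54, 64]; [54, 64, 0]; [64, 0, 6]]·[α, β, γ]ᵀ = [-1496, -30, -93]ᵀ.
Inverting the 3×3 Gram matrix, [α, β, γ]ᵀ = [-22977/15925, 11922/15925, -3499/31850]ᵀ.

α = -1.443, β = 0.749, γ = -0.110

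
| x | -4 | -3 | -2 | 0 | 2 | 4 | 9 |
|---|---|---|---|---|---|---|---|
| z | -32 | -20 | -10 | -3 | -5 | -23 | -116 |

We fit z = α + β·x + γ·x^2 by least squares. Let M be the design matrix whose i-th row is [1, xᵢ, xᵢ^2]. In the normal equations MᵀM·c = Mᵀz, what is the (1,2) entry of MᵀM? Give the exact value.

6

Row 1 ↔ basis 1, column 2 ↔ basis x, so (MᵀM)_{1,2} = Σᵢ x = (1)·(-4) + (1)·(-3) + (1)·(-2) + (1)·(0) + (1)·(2) + (1)·(4) + (1)·(9) = 6.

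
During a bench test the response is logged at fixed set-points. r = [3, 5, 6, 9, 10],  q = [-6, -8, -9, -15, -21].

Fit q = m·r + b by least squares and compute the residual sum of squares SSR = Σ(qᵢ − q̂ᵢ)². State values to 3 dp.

SSR = 13.157

From the data, Σr·r = 251, Σr = 33, Σ1 = 5.
For Mᵀq: Σr·q = -457, Σq = -59.
det = 251·5 − 33² = 166.
m = ((-457)·5 − 33·(-59))/166 = -169/83; b = (251·(-59) − 33·(-457))/166 = 136/83.
Residuals: -127/83, 45/83, 131/83, 140/83, -189/83; SSR = 1092/83.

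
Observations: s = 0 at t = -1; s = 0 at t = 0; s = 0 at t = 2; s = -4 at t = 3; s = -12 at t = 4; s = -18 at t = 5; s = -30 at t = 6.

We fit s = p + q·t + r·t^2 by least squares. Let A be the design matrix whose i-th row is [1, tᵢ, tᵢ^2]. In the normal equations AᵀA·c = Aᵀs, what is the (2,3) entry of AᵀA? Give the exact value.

Row 2 ↔ basis t, column 3 ↔ basis t^2, so (AᵀA)_{2,3} = Σᵢ (t)·(t^2) = (-1)·(1) + (0)·(0) + (2)·(4) + (3)·(9) + (4)·(16) + (5)·(25) + (6)·(36) = 439.

439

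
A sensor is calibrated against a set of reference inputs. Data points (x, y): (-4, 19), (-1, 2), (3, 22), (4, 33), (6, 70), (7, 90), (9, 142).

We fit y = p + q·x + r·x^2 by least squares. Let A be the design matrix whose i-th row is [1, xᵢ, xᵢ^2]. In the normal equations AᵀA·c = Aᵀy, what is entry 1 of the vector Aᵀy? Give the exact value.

378

Entry 1 ↔ basis 1, so (Aᵀy)_{1} = Σᵢ yᵢ = (1)·(19) + (1)·(2) + (1)·(22) + (1)·(33) + (1)·(70) + (1)·(90) + (1)·(142) = 378.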